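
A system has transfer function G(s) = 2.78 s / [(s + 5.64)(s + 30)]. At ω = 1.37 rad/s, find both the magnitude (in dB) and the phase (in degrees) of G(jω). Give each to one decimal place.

|j1.37| = 1.37
|j1.37 + 5.64| = √(1.37² + 5.64²) = 5.804
|j1.37 + 30| = √(1.37² + 30²) = 30.03
|G(j1.37)| = 2.78 × 1.37 / (5.804 × 30.03) = 0.021851
20 log₁₀(0.021851) = -33.21 dB
∠(j1.37) = 90.00°
∠(j1.37 + 5.64) = arctan(1.37/5.64) = 13.65°
∠(j1.37 + 30) = arctan(1.37/30) = 2.61°
∠G(j1.37) = 90.00° − (13.65° + 2.61°) = 73.73°

|G| = -33.2 dB, ∠G = 73.7 deg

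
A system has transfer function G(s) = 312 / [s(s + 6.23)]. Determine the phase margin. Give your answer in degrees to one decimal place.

Gain crossover: |G(jω)| = 1 at ω ≈ 17.1 rad s⁻¹.
∠G(j17.1) = −90° − arctan(17.1/6.23) ≈ -160.01°
PM = 180° + (-160.01°) = 19.99°

20.0°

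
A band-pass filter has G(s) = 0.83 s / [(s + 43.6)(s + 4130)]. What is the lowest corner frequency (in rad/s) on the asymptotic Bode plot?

Break frequencies occur at each pole and zero magnitude: 43.6 rad/s, 4130 rad/s.
The lowest is 43.6 rad/s.

43.6 rad/s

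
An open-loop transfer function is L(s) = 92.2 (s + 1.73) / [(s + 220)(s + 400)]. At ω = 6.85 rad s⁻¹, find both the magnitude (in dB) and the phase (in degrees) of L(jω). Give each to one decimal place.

|L| = -42.6 dB, ∠L = 73.1°

|j6.85 + 1.73| = √(6.85² + 1.73²) = 7.065
|j6.85 + 220| = √(6.85² + 220²) = 220.1
|j6.85 + 400| = √(6.85² + 400²) = 400.1
|L(j6.85)| = 92.2 × 7.065 / (220.1 × 400.1) = 0.0073976
20 log₁₀(0.0073976) = -42.62 dB
∠(j6.85 + 1.73) = arctan(6.85/1.73) = 75.83°
∠(j6.85 + 220) = arctan(6.85/220) = 1.78°
∠(j6.85 + 400) = arctan(6.85/400) = 0.98°
∠L(j6.85) = 75.83° − (1.78° + 0.98°) = 73.06°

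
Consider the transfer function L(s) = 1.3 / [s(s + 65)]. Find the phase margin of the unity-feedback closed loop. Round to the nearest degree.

90 deg

Gain crossover: |L(jω)| = 1 at ω ≈ 0.02 rad/s.
∠L(j0.02) = −90° − arctan(0.02/65) ≈ -90.02°
PM = 180° + (-90.02°) = 89.98°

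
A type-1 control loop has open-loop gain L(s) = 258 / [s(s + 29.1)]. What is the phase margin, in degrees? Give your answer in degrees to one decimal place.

73.7°

Gain crossover: |L(jω)| = 1 at ω ≈ 8.51 rad/s.
∠L(j8.51) = −90° − arctan(8.51/29.1) ≈ -106.30°
PM = 180° + (-106.30°) = 73.70°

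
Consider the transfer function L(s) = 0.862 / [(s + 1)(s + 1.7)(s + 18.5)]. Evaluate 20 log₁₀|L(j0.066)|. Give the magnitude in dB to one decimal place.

|j0.066 + 1| = √(0.066² + 1²) = 1.002
|j0.066 + 1.7| = √(0.066² + 1.7²) = 1.701
|j0.066 + 18.5| = √(0.066² + 18.5²) = 18.5
|L(j0.066)| = 0.862 / (1.002 × 1.701 × 18.5) = 0.027328
20 log₁₀(0.027328) = -31.27 dB

-31.3 dB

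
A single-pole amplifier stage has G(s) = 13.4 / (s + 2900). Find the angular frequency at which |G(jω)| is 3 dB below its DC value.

For a single-pole low-pass, the −3 dB point is at the pole: ω = 2900 rad/s.

2900 rad/s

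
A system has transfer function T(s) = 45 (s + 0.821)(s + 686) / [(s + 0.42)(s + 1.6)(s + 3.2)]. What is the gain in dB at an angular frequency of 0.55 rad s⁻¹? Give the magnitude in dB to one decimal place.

|j0.55 + 0.821| = √(0.55² + 0.821²) = 0.9882
|j0.55 + 686| = √(0.55² + 686²) = 686
|j0.55 + 0.42| = √(0.55² + 0.42²) = 0.692
|j0.55 + 1.6| = √(0.55² + 1.6²) = 1.692
|j0.55 + 3.2| = √(0.55² + 3.2²) = 3.247
|T(j0.55)| = 45 × 0.9882 × 686 / (0.692 × 1.692 × 3.247) = 8024.4
20 log₁₀(8024.4) = 78.09 dB

78.1 dB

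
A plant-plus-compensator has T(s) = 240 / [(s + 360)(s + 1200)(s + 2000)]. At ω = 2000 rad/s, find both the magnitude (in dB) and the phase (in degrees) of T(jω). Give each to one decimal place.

|j2000 + 360| = √(2000² + 360²) = 2032
|j2000 + 1200| = √(2000² + 1200²) = 2332
|j2000 + 2000| = √(2000² + 2000²) = 2828
|T(j2000)| = 240 / (2032 × 2332 × 2828) = 1.7902e-08
20 log₁₀(1.7902e-08) = -154.94 dB
∠(j2000 + 360) = arctan(2000/360) = 79.80°
∠(j2000 + 1200) = arctan(2000/1200) = 59.04°
∠(j2000 + 2000) = arctan(2000/2000) = 45.00°
∠T(j2000) = − (79.80° + 59.04° + 45.00°) = -183.83°

|T| = -154.9 dB, ∠T = -183.8 deg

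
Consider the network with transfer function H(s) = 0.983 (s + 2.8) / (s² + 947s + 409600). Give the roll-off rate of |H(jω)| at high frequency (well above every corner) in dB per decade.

With 1 zero and 2 poles, the high-frequency asymptotic slope is 20 × (1 − 2) = -20 dB/decade.

-20 dB/decade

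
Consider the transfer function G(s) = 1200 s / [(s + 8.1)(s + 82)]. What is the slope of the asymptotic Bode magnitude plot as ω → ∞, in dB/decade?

With 1 zero and 2 poles, the high-frequency asymptotic slope is 20 × (1 − 2) = -20 dB/decade.

-20 dB/decade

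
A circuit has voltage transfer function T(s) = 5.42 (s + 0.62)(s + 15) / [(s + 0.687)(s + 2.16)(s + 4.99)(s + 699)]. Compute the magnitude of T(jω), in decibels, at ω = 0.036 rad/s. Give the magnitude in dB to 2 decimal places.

|j0.036 + 0.62| = √(0.036² + 0.62²) = 0.621
|j0.036 + 15| = √(0.036² + 15²) = 15
|j0.036 + 0.687| = √(0.036² + 0.687²) = 0.6879
|j0.036 + 2.16| = √(0.036² + 2.16²) = 2.16
|j0.036 + 4.99| = √(0.036² + 4.99²) = 4.99
|j0.036 + 699| = √(0.036² + 699²) = 699
|T(j0.036)| = 5.42 × 0.621 × 15 / (0.6879 × 2.16 × 4.99 × 699) = 0.00974
20 log₁₀(0.00974) = -40.229 dB

-40.23 dB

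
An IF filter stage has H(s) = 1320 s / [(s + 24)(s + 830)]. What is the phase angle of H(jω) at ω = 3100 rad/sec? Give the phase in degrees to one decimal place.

∠(j3100) = 90.00°
∠(j3100 + 24) = arctan(3100/24) = 89.56°
∠(j3100 + 830) = arctan(3100/830) = 75.01°
∠H(j3100) = 90.00° − (89.56° + 75.01°) = -74.57°

-74.6°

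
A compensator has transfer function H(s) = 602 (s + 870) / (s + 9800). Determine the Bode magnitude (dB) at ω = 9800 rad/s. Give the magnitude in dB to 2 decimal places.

52.62 dB

|j9800 + 870| = √(9800² + 870²) = 9839
|j9800 + 9800| = √(9800² + 9800²) = 1.386e+04
|H(j9800)| = 602 × 9839 / 1.386e+04 = 427.35
20 log₁₀(427.35) = 52.616 dB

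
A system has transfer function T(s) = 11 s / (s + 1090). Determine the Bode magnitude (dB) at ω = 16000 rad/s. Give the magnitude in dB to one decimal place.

|j16000| = 1.6e+04
|j16000 + 1090| = √(16000² + 1090²) = 1.604e+04
|T(j16000)| = 11 × 1.6e+04 / 1.604e+04 = 10.975
20 log₁₀(10.975) = 20.81 dB

20.8 dB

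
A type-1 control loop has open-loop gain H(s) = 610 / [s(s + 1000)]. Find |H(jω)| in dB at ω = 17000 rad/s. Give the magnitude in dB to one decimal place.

|j17000 + 1000| = √(17000² + 1000²) = 1.703e+04
|j17000| = 1.7e+04
|H(j17000)| = 610 / (1.703e+04 × 1.7e+04) = 2.1071e-06
20 log₁₀(2.1071e-06) = -113.53 dB

-113.5 dB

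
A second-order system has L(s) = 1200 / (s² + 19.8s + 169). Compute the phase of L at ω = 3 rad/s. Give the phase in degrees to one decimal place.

∠[(j3)² + 19.8(j3) + 169] = ∠[160 + j59.4] = 20.37°
∠L(j3) = −20.37° = -20.37°

-20.4°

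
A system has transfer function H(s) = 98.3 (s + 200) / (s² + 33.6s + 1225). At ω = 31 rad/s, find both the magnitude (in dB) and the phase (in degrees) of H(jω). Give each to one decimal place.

|j31 + 200| = √(31² + 200²) = 202.4
|(j31)² + 33.6(j31) + 1225| = |264 + j1041.6| = 1075
|H(j31)| = 98.3 × 202.4 / 1075 = 18.515
20 log₁₀(18.515) = 25.35 dB
∠(j31 + 200) = arctan(31/200) = 8.81°
∠[(j31)² + 33.6(j31) + 1225] = ∠[264 + j1041.6] = 75.78°
∠H(j31) = 8.81° − 75.78° = -66.97°

|H| = 25.4 dB, ∠H = -67.0 deg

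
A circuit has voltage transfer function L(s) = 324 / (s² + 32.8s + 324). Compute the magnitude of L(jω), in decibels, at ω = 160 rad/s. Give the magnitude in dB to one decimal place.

-38.0 dB

|(j160)² + 32.8(j160) + 324| = |-25276 + j5248| = 2.582e+04
|L(j160)| = 324 / 2.582e+04 = 0.012551
20 log₁₀(0.012551) = -38.03 dB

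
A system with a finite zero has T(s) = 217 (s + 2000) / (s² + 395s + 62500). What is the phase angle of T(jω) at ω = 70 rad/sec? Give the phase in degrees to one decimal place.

∠(j70 + 2000) = arctan(70/2000) = 2.00°
∠[(j70)² + 395(j70) + 62500] = ∠[57600 + j27650] = 25.64°
∠T(j70) = 2.00° − 25.64° = -23.64°

-23.6 deg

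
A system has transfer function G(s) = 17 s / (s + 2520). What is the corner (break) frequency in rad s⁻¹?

2520 rad s⁻¹

The single real pole at s = −2520 gives a corner at ω = 2520 rad s⁻¹.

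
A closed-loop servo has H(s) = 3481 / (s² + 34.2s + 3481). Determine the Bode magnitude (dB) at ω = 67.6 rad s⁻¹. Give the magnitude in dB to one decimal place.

2.7 dB

|(j67.6)² + 34.2(j67.6) + 3481| = |-1088.8 + j2311.9| = 2555
|H(j67.6)| = 3481 / 2555 = 1.3622
20 log₁₀(1.3622) = 2.68 dB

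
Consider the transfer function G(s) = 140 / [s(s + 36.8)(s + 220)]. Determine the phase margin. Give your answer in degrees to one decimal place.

90.0°

Gain crossover: |G(jω)| = 1 at ω ≈ 0.0173 rad/sec.
∠G(j0.0173) = −90° − arctan(0.0173/36.8) − arctan(0.0173/220) ≈ -90.03°
PM = 180° + (-90.03°) = 89.97°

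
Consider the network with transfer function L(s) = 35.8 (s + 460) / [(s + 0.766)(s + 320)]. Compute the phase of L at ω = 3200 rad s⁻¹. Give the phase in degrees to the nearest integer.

∠(j3200 + 460) = arctan(3200/460) = 81.82°
∠(j3200 + 0.766) = arctan(3200/0.766) = 89.99°
∠(j3200 + 320) = arctan(3200/320) = 84.29°
∠L(j3200) = 81.82° − (89.99° + 84.29°) = -92.46°

-92 deg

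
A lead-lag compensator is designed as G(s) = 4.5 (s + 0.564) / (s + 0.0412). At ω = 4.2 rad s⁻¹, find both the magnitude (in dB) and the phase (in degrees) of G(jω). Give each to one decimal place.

|j4.2 + 0.564| = √(4.2² + 0.564²) = 4.238
|j4.2 + 0.0412| = √(4.2² + 0.0412²) = 4.2
|G(j4.2)| = 4.5 × 4.238 / 4.2 = 4.5402
20 log₁₀(4.5402) = 13.14 dB
∠(j4.2 + 0.564) = arctan(4.2/0.564) = 82.35°
∠(j4.2 + 0.0412) = arctan(4.2/0.0412) = 89.44°
∠G(j4.2) = 82.35° − 89.44° = -7.09°

|G| = 13.1 dB, ∠G = -7.1°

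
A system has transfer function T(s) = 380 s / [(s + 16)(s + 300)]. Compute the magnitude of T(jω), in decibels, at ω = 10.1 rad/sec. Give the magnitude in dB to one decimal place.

-3.4 dB

|j10.1| = 10.1
|j10.1 + 16| = √(10.1² + 16²) = 18.92
|j10.1 + 300| = √(10.1² + 300²) = 300.2
|T(j10.1)| = 380 × 10.1 / (18.92 × 300.2) = 0.67576
20 log₁₀(0.67576) = -3.40 dB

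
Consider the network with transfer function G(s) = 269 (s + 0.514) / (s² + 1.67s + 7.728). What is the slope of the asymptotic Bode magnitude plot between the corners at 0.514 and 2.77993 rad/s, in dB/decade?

20 dB/decade

In this band the factors already past their corner are: zero at 0.514; net slope = 20 dB/decade.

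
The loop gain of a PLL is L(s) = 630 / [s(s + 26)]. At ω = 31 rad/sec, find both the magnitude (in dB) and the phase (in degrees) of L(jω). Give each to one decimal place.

|j31 + 26| = √(31² + 26²) = 40.46
|j31| = 31
|L(j31)| = 630 / (40.46 × 31) = 0.50229
20 log₁₀(0.50229) = -5.98 dB
∠(j31 + 26) = arctan(31/26) = 50.01°
∠(j31) = 90.00°
∠L(j31) = − (50.01° + 90.00°) = -140.01°

|L| = -6.0 dB, ∠L = -140.0°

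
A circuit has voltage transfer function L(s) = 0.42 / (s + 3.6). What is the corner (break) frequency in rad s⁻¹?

The single real pole at s = −3.6 gives a corner at ω = 3.6 rad s⁻¹.

3.6 rad s⁻¹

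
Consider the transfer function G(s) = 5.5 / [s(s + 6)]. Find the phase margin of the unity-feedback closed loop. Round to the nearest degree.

Gain crossover: |G(jω)| = 1 at ω ≈ 0.906 rad s⁻¹.
∠G(j0.906) = −90° − arctan(0.906/6) ≈ -98.59°
PM = 180° + (-98.59°) = 81.41°

81 deg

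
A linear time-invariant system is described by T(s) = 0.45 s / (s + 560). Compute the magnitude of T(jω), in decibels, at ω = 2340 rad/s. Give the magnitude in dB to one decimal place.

|j2340| = 2340
|j2340 + 560| = √(2340² + 560²) = 2406
|T(j2340)| = 0.45 × 2340 / 2406 = 0.43764
20 log₁₀(0.43764) = -7.18 dB

-7.2 dB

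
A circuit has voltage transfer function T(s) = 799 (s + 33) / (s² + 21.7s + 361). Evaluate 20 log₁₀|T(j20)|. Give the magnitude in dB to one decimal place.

|j20 + 33| = √(20² + 33²) = 38.59
|(j20)² + 21.7(j20) + 361| = |-39 + j434| = 435.7
|T(j20)| = 799 × 38.59 / 435.7 = 70.755
20 log₁₀(70.755) = 37.00 dB

37.0 dB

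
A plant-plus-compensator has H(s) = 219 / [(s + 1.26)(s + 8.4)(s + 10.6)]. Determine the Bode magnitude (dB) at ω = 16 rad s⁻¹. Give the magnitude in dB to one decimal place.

|j16 + 1.26| = √(16² + 1.26²) = 16.05
|j16 + 8.4| = √(16² + 8.4²) = 18.07
|j16 + 10.6| = √(16² + 10.6²) = 19.19
|H(j16)| = 219 / (16.05 × 18.07 × 19.19) = 0.039343
20 log₁₀(0.039343) = -28.10 dB

-28.1 dB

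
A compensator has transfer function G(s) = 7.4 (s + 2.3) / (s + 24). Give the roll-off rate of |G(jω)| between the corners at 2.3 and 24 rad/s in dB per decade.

In this band the factors already past their corner are: zero at 2.3; net slope = 20 dB/decade.

20 dB/decade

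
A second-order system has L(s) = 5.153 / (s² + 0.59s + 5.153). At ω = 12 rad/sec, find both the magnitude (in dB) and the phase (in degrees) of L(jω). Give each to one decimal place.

|(j12)² + 0.59(j12) + 5.153| = |-138.85 + j7.08| = 139
|L(j12)| = 5.153 / 139 = 0.037065
20 log₁₀(0.037065) = -28.62 dB
∠[(j12)² + 0.59(j12) + 5.153] = ∠[-138.85 + j7.08] = 177.08°
∠L(j12) = −177.08° = -177.08°

|L| = -28.6 dB, ∠L = -177.1 deg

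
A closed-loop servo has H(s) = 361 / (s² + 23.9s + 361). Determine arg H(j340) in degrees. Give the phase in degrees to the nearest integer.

-176°

∠[(j340)² + 23.9(j340) + 361] = ∠[-1.1524e+05 + j8126] = 175.97°
∠H(j340) = −175.97° = -175.97°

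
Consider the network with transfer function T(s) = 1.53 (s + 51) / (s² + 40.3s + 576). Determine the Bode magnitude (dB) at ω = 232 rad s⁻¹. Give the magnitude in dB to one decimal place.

|j232 + 51| = √(232² + 51²) = 237.5
|(j232)² + 40.3(j232) + 576| = |-53248 + j9349.6| = 5.406e+04
|T(j232)| = 1.53 × 237.5 / 5.406e+04 = 0.0067225
20 log₁₀(0.0067225) = -43.45 dB

-43.4 dB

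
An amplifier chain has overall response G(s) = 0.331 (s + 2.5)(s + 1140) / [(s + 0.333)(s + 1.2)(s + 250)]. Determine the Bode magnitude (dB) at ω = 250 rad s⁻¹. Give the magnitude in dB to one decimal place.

|j250 + 2.5| = √(250² + 2.5²) = 250
|j250 + 1140| = √(250² + 1140²) = 1167
|j250 + 0.333| = √(250² + 0.333²) = 250
|j250 + 1.2| = √(250² + 1.2²) = 250
|j250 + 250| = √(250² + 250²) = 353.6
|G(j250)| = 0.331 × 250 × 1167 / (250 × 250 × 353.6) = 0.0043707
20 log₁₀(0.0043707) = -47.19 dB

-47.2 dB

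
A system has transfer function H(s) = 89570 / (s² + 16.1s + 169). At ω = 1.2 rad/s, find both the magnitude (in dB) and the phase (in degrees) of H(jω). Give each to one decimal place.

|(j1.2)² + 16.1(j1.2) + 169| = |167.56 + j19.32| = 168.7
|H(j1.2)| = 89570 / 168.7 = 531.04
20 log₁₀(531.04) = 54.50 dB
∠[(j1.2)² + 16.1(j1.2) + 169] = ∠[167.56 + j19.32] = 6.58°
∠H(j1.2) = −6.58° = -6.58°

|H| = 54.5 dB, ∠H = -6.6°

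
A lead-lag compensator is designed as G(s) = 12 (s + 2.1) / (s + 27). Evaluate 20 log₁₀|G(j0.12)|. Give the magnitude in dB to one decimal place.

|j0.12 + 2.1| = √(0.12² + 2.1²) = 2.103
|j0.12 + 27| = √(0.12² + 27²) = 27
|G(j0.12)| = 12 × 2.103 / 27 = 0.93485
20 log₁₀(0.93485) = -0.59 dB

-0.6 dB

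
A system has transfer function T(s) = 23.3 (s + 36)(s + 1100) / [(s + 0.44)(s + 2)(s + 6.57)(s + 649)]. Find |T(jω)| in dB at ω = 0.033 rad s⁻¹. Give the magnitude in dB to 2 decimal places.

|j0.033 + 36| = √(0.033² + 36²) = 36
|j0.033 + 1100| = √(0.033² + 1100²) = 1100
|j0.033 + 0.44| = √(0.033² + 0.44²) = 0.4412
|j0.033 + 2| = √(0.033² + 2²) = 2
|j0.033 + 6.57| = √(0.033² + 6.57²) = 6.57
|j0.033 + 649| = √(0.033² + 649²) = 649
|T(j0.033)| = 23.3 × 36 × 1100 / (0.4412 × 2 × 6.57 × 649) = 245.17
20 log₁₀(245.17) = 47.790 dB

47.79 dB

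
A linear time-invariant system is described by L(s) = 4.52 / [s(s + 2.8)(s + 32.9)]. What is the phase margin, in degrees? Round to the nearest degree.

89°

Gain crossover: |L(jω)| = 1 at ω ≈ 0.0491 rad/sec.
∠L(j0.0491) = −90° − arctan(0.0491/2.8) − arctan(0.0491/32.9) ≈ -91.09°
PM = 180° + (-91.09°) = 88.91°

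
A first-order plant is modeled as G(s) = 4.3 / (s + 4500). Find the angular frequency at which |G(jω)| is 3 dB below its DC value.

For a single-pole low-pass, the −3 dB point is at the pole: ω = 4500 rad/sec.

4500 rad/sec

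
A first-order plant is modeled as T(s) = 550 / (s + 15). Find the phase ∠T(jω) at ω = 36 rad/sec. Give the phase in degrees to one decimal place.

-67.4°

∠(j36 + 15) = arctan(36/15) = 67.38°
∠T(j36) = −67.38° = -67.38°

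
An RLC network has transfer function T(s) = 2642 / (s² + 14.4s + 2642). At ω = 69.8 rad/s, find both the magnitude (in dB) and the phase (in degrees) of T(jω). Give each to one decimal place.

|T| = 0.7 dB, ∠T = -155.7°

|(j69.8)² + 14.4(j69.8) + 2642| = |-2230 + j1005.1| = 2446
|T(j69.8)| = 2642 / 2446 = 1.0801
20 log₁₀(1.0801) = 0.67 dB
∠[(j69.8)² + 14.4(j69.8) + 2642] = ∠[-2230 + j1005.1] = 155.74°
∠T(j69.8) = −155.74° = -155.74°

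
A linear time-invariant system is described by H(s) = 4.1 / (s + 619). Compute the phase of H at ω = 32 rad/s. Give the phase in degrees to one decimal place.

-3.0°

∠(j32 + 619) = arctan(32/619) = 2.96°
∠H(j32) = −2.96° = -2.96°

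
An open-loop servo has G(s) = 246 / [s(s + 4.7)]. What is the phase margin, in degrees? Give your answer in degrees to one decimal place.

Gain crossover: |G(jω)| = 1 at ω ≈ 15.3 rad s⁻¹.
∠G(j15.3) = −90° − arctan(15.3/4.7) ≈ -162.96°
PM = 180° + (-162.96°) = 17.04°

17.0°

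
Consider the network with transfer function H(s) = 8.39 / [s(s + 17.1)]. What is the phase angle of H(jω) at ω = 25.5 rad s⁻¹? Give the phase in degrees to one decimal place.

∠(j25.5 + 17.1) = arctan(25.5/17.1) = 56.15°
∠(j25.5) = 90.00°
∠H(j25.5) = − (56.15° + 90.00°) = -146.15°

-146.2°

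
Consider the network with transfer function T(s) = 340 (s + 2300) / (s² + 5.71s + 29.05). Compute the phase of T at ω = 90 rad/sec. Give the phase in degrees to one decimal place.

∠(j90 + 2300) = arctan(90/2300) = 2.24°
∠[(j90)² + 5.71(j90) + 29.05] = ∠[-8070.9 + j513.9] = 176.36°
∠T(j90) = 2.24° − 176.36° = -174.12°

-174.1°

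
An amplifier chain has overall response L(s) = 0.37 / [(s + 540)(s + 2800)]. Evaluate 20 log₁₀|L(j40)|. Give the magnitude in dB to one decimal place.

|j40 + 540| = √(40² + 540²) = 541.5
|j40 + 2800| = √(40² + 2800²) = 2800
|L(j40)| = 0.37 / (541.5 × 2800) = 2.4402e-07
20 log₁₀(2.4402e-07) = -132.25 dB

-132.3 dB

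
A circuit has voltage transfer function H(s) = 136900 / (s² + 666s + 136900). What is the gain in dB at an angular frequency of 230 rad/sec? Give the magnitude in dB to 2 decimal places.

-2.12 dB

|(j230)² + 666(j230) + 136900| = |84000 + j1.5318e+05| = 1.747e+05
|H(j230)| = 136900 / 1.747e+05 = 0.78363
20 log₁₀(0.78363) = -2.118 dB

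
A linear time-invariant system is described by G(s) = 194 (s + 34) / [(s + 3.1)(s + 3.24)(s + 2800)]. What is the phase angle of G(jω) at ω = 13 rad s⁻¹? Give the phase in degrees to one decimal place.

-131.9°

∠(j13 + 34) = arctan(13/34) = 20.92°
∠(j13 + 3.1) = arctan(13/3.1) = 76.59°
∠(j13 + 3.24) = arctan(13/3.24) = 76.01°
∠(j13 + 2800) = arctan(13/2800) = 0.27°
∠G(j13) = 20.92° − (76.59° + 76.01° + 0.27°) = -131.93°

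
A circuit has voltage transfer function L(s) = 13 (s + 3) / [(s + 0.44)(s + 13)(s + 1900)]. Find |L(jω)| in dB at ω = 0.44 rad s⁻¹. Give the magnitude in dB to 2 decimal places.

|j0.44 + 3| = √(0.44² + 3²) = 3.032
|j0.44 + 0.44| = √(0.44² + 0.44²) = 0.6223
|j0.44 + 13| = √(0.44² + 13²) = 13.01
|j0.44 + 1900| = √(0.44² + 1900²) = 1900
|L(j0.44)| = 13 × 3.032 / (0.6223 × 13.01 × 1900) = 0.0025631
20 log₁₀(0.0025631) = -51.825 dB

-51.82 dB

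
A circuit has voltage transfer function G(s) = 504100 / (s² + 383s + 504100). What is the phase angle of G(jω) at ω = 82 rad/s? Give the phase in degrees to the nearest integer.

-4°

∠[(j82)² + 383(j82) + 504100] = ∠[4.9738e+05 + j31406] = 3.61°
∠G(j82) = −3.61° = -3.61°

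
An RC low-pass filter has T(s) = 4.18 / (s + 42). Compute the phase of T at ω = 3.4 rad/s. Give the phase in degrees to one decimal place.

∠(j3.4 + 42) = arctan(3.4/42) = 4.63°
∠T(j3.4) = −4.63° = -4.63°

-4.6°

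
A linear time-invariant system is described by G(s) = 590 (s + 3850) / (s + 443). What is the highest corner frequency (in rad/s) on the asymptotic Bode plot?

3850 rad/s

Break frequencies occur at each pole and zero magnitude: 443 rad/s, 3850 rad/s.
The highest is 3850 rad/s.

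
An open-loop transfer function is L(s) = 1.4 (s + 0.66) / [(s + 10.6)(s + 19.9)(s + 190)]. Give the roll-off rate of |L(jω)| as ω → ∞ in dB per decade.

-40 dB/decade

With 1 zero and 3 poles, the high-frequency asymptotic slope is 20 × (1 − 3) = -40 dB/decade.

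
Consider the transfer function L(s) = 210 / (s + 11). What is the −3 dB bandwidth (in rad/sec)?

11 rad/sec

For a single-pole low-pass, the −3 dB point is at the pole: ω = 11 rad/sec.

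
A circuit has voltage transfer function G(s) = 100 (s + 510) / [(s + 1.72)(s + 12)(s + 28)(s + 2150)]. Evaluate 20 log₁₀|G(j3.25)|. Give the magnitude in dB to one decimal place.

-34.7 dB

|j3.25 + 510| = √(3.25² + 510²) = 510
|j3.25 + 1.72| = √(3.25² + 1.72²) = 3.677
|j3.25 + 12| = √(3.25² + 12²) = 12.43
|j3.25 + 28| = √(3.25² + 28²) = 28.19
|j3.25 + 2150| = √(3.25² + 2150²) = 2150
|G(j3.25)| = 100 × 510 / (3.677 × 12.43 × 28.19 × 2150) = 0.018409
20 log₁₀(0.018409) = -34.70 dB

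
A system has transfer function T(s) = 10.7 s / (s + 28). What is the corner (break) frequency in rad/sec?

28 rad/sec

The single real pole at s = −28 gives a corner at ω = 28 rad/sec.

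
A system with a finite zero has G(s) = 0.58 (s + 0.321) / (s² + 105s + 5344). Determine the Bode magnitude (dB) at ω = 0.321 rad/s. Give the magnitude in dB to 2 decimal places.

|j0.321 + 0.321| = √(0.321² + 0.321²) = 0.454
|(j0.321)² + 105(j0.321) + 5344| = |5343.9 + j33.705| = 5344
|G(j0.321)| = 0.58 × 0.454 / 5344 = 4.927e-05
20 log₁₀(4.927e-05) = -86.148 dB

-86.15 dB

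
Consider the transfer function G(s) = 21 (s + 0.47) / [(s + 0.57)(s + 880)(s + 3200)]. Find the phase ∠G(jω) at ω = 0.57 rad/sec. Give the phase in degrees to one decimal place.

5.4°

∠(j0.57 + 0.47) = arctan(0.57/0.47) = 50.49°
∠(j0.57 + 0.57) = arctan(0.57/0.57) = 45.00°
∠(j0.57 + 880) = arctan(0.57/880) = 0.04°
∠(j0.57 + 3200) = arctan(0.57/3200) = 0.01°
∠G(j0.57) = 50.49° − (45.00° + 0.04° + 0.01°) = 5.45°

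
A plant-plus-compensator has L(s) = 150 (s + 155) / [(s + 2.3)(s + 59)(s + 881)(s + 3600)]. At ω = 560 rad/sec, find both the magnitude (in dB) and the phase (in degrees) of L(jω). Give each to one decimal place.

|L| = -142.8 dB, ∠L = -140.5°

|j560 + 155| = √(560² + 155²) = 581.1
|j560 + 2.3| = √(560² + 2.3²) = 560
|j560 + 59| = √(560² + 59²) = 563.1
|j560 + 881| = √(560² + 881²) = 1044
|j560 + 3600| = √(560² + 3600²) = 3643
|L(j560)| = 150 × 581.1 / (560 × 563.1 × 1044 × 3643) = 7.2673e-08
20 log₁₀(7.2673e-08) = -142.77 dB
∠(j560 + 155) = arctan(560/155) = 74.53°
∠(j560 + 2.3) = arctan(560/2.3) = 89.76°
∠(j560 + 59) = arctan(560/59) = 83.99°
∠(j560 + 881) = arctan(560/881) = 32.44°
∠(j560 + 3600) = arctan(560/3600) = 8.84°
∠L(j560) = 74.53° − (89.76° + 83.99° + 32.44° + 8.84°) = -140.51°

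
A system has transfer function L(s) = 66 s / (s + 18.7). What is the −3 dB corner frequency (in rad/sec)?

18.7 rad/sec

For a single-pole high-pass, the −3 dB point is at the pole: ω = 18.7 rad/sec.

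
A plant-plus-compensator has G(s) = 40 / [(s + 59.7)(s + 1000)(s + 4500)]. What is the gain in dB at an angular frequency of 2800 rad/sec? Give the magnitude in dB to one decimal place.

|j2800 + 59.7| = √(2800² + 59.7²) = 2801
|j2800 + 1000| = √(2800² + 1000²) = 2973
|j2800 + 4500| = √(2800² + 4500²) = 5300
|G(j2800)| = 40 / (2801 × 2973 × 5300) = 9.0636e-10
20 log₁₀(9.0636e-10) = -180.85 dB

-180.9 dB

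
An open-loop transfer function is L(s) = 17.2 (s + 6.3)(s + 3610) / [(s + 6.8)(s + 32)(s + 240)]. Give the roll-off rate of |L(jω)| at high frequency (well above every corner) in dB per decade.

With 2 zeros and 3 poles, the high-frequency asymptotic slope is 20 × (2 − 3) = -20 dB/decade.

-20 dB/decade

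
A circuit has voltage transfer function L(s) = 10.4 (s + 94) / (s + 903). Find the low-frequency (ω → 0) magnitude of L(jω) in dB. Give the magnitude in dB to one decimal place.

0.7 dB

L(0) = 10.4 × 94 / 903 = 1.0826
20 log₁₀(1.0826) = 0.69 dB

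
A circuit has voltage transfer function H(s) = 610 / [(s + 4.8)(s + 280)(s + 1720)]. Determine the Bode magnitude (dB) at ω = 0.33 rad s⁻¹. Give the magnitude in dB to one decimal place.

|j0.33 + 4.8| = √(0.33² + 4.8²) = 4.811
|j0.33 + 280| = √(0.33² + 280²) = 280
|j0.33 + 1720| = √(0.33² + 1720²) = 1720
|H(j0.33)| = 610 / (4.811 × 280 × 1720) = 0.00026326
20 log₁₀(0.00026326) = -71.59 dB

-71.6 dB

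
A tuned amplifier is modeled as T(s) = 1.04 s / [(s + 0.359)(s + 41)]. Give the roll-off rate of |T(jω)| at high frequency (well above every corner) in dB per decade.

-20 dB/decade

With 1 zero and 2 poles, the high-frequency asymptotic slope is 20 × (1 − 2) = -20 dB/decade.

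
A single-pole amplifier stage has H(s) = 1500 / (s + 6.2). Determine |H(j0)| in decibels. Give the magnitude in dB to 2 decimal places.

47.67 dB

H(0) = 1500 / 6.2 = 241.94
20 log₁₀(241.94) = 47.674 dB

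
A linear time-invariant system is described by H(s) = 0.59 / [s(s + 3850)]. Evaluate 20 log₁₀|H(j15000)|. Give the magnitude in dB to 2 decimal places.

|j15000 + 3850| = √(15000² + 3850²) = 1.549e+04
|j15000| = 1.5e+04
|H(j15000)| = 0.59 / (1.549e+04 × 1.5e+04) = 2.5399e-09
20 log₁₀(2.5399e-09) = -171.904 dB

-171.90 dB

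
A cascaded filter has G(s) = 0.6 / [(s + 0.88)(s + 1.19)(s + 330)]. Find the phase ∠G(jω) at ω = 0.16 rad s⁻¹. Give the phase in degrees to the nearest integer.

∠(j0.16 + 0.88) = arctan(0.16/0.88) = 10.30°
∠(j0.16 + 1.19) = arctan(0.16/1.19) = 7.66°
∠(j0.16 + 330) = arctan(0.16/330) = 0.03°
∠G(j0.16) = − (10.30° + 7.66° + 0.03°) = -17.99°

-18°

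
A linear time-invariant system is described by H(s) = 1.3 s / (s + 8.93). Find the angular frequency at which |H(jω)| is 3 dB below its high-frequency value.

8.93 rad/s

For a single-pole high-pass, the −3 dB point is at the pole: ω = 8.93 rad/s.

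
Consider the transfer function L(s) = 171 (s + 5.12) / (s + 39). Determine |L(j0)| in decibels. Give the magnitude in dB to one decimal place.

L(0) = 171 × 5.12 / 39 = 22.449
20 log₁₀(22.449) = 27.02 dB

27.0 dB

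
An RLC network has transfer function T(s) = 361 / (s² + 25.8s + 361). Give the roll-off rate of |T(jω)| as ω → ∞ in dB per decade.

-40 dB/decade

With 0 zeros and 2 poles, the high-frequency asymptotic slope is 20 × (0 − 2) = -40 dB/decade.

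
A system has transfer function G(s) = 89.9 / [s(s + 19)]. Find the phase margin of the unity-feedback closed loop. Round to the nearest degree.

76°

Gain crossover: |G(jω)| = 1 at ω ≈ 4.6 rad s⁻¹.
∠G(j4.6) = −90° − arctan(4.6/19) ≈ -103.61°
PM = 180° + (-103.61°) = 76.39°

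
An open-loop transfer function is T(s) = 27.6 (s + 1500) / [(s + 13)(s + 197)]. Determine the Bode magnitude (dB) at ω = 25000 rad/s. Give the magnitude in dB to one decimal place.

|j25000 + 1500| = √(25000² + 1500²) = 2.504e+04
|j25000 + 13| = √(25000² + 13²) = 2.5e+04
|j25000 + 197| = √(25000² + 197²) = 2.5e+04
|T(j25000)| = 27.6 × 2.504e+04 / (2.5e+04 × 2.5e+04) = 0.001106
20 log₁₀(0.001106) = -59.13 dB

-59.1 dB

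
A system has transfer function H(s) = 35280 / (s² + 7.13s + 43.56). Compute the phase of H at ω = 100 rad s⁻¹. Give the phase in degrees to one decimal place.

∠[(j100)² + 7.13(j100) + 43.56] = ∠[-9956.4 + j713] = 175.90°
∠H(j100) = −175.90° = -175.90°

-175.9 deg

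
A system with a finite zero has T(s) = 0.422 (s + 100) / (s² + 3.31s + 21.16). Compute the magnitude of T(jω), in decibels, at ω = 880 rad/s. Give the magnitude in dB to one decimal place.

-66.3 dB

|j880 + 100| = √(880² + 100²) = 885.7
|(j880)² + 3.31(j880) + 21.16| = |-7.7438e+05 + j2912.8| = 7.744e+05
|T(j880)| = 0.422 × 885.7 / 7.744e+05 = 0.00048264
20 log₁₀(0.00048264) = -66.33 dB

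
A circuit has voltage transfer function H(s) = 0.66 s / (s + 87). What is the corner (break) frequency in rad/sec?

87 rad/sec

The single real pole at s = −87 gives a corner at ω = 87 rad/sec.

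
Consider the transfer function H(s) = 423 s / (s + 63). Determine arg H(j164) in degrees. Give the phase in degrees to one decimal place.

21.0°

∠(j164) = 90.00°
∠(j164 + 63) = arctan(164/63) = 68.99°
∠H(j164) = 90.00° − 68.99° = 21.01°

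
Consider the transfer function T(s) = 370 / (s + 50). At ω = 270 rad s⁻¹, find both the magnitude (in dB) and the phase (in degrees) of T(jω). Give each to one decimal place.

|j270 + 50| = √(270² + 50²) = 274.6
|T(j270)| = 370 / 274.6 = 1.3475
20 log₁₀(1.3475) = 2.59 dB
∠(j270 + 50) = arctan(270/50) = 79.51°
∠T(j270) = −79.51° = -79.51°

|T| = 2.6 dB, ∠T = -79.5°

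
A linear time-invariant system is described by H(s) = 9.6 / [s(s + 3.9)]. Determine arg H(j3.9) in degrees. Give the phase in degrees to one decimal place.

-135.0°

∠(j3.9 + 3.9) = arctan(3.9/3.9) = 45.00°
∠(j3.9) = 90.00°
∠H(j3.9) = − (45.00° + 90.00°) = -135.00°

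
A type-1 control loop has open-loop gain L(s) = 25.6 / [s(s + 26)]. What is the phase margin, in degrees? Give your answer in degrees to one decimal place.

87.8°

Gain crossover: |L(jω)| = 1 at ω ≈ 0.984 rad/s.
∠L(j0.984) = −90° − arctan(0.984/26) ≈ -92.17°
PM = 180° + (-92.17°) = 87.83°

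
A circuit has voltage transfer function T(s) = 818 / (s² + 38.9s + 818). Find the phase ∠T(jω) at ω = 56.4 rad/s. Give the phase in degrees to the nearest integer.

-137°

∠[(j56.4)² + 38.9(j56.4) + 818] = ∠[-2363 + j2194] = 137.12°
∠T(j56.4) = −137.12° = -137.12°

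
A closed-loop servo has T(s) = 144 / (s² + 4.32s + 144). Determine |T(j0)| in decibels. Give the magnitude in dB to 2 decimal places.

0.00 dB

T(0) = 144 / 144 = 1
20 log₁₀(1) = 0.000 dB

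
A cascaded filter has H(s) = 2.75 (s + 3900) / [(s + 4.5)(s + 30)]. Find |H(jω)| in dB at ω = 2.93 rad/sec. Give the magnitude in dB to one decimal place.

|j2.93 + 3900| = √(2.93² + 3900²) = 3900
|j2.93 + 4.5| = √(2.93² + 4.5²) = 5.37
|j2.93 + 30| = √(2.93² + 30²) = 30.14
|H(j2.93)| = 2.75 × 3900 / (5.37 × 30.14) = 66.261
20 log₁₀(66.261) = 36.43 dB

36.4 dB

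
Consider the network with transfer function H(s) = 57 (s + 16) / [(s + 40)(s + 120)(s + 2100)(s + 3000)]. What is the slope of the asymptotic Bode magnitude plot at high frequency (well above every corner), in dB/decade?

-60 dB/decade

With 1 zero and 4 poles, the high-frequency asymptotic slope is 20 × (1 − 4) = -60 dB/decade.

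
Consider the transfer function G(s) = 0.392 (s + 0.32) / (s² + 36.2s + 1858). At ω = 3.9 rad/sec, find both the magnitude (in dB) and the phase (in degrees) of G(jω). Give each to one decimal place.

|G| = -61.6 dB, ∠G = 80.9 deg

|j3.9 + 0.32| = √(3.9² + 0.32²) = 3.913
|(j3.9)² + 36.2(j3.9) + 1858| = |1842.8 + j141.18| = 1848
|G(j3.9)| = 0.392 × 3.913 / 1848 = 0.00082997
20 log₁₀(0.00082997) = -61.62 dB
∠(j3.9 + 0.32) = arctan(3.9/0.32) = 85.31°
∠[(j3.9)² + 36.2(j3.9) + 1858] = ∠[1842.8 + j141.18] = 4.38°
∠G(j3.9) = 85.31° − 4.38° = 80.93°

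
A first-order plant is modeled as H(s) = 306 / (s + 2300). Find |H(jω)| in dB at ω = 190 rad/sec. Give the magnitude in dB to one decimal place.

-17.5 dB

|j190 + 2300| = √(190² + 2300²) = 2308
|H(j190)| = 306 / 2308 = 0.13259
20 log₁₀(0.13259) = -17.55 dB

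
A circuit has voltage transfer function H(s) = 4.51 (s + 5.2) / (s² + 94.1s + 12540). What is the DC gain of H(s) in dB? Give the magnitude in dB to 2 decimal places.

-54.56 dB

H(0) = 4.51 × 5.2 / 12540 = 0.0018702
20 log₁₀(0.0018702) = -54.562 dB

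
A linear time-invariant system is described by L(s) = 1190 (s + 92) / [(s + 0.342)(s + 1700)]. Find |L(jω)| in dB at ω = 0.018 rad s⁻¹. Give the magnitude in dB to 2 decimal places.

45.49 dB

|j0.018 + 92| = √(0.018² + 92²) = 92
|j0.018 + 0.342| = √(0.018² + 0.342²) = 0.3425
|j0.018 + 1700| = √(0.018² + 1700²) = 1700
|L(j0.018)| = 1190 × 92 / (0.3425 × 1700) = 188.04
20 log₁₀(188.04) = 45.485 dB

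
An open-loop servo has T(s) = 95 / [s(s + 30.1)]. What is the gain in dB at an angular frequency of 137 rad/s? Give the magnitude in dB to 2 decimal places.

|j137 + 30.1| = √(137² + 30.1²) = 140.3
|j137| = 137
|T(j137)| = 95 / (140.3 × 137) = 0.0049436
20 log₁₀(0.0049436) = -46.119 dB

-46.12 dB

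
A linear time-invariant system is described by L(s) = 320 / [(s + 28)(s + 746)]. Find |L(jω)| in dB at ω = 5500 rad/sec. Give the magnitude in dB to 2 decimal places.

|j5500 + 28| = √(5500² + 28²) = 5500
|j5500 + 746| = √(5500² + 746²) = 5550
|L(j5500)| = 320 / (5500 × 5550) = 1.0482e-05
20 log₁₀(1.0482e-05) = -99.591 dB

-99.59 dB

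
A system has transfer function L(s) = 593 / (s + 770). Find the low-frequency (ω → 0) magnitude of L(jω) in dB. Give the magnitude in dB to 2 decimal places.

-2.27 dB

L(0) = 593 / 770 = 0.77013
20 log₁₀(0.77013) = -2.269 dB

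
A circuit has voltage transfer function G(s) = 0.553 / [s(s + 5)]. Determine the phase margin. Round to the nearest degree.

Gain crossover: |G(jω)| = 1 at ω ≈ 0.111 rad s⁻¹.
∠G(j0.111) = −90° − arctan(0.111/5) ≈ -91.27°
PM = 180° + (-91.27°) = 88.73°

89°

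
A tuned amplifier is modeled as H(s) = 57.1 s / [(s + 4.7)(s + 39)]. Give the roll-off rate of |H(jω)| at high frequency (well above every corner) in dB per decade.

With 1 zero and 2 poles, the high-frequency asymptotic slope is 20 × (1 − 2) = -20 dB/decade.

-20 dB/decade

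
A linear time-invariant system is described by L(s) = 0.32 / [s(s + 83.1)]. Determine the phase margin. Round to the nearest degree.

90°

Gain crossover: |L(jω)| = 1 at ω ≈ 0.00385 rad s⁻¹.
∠L(j0.00385) = −90° − arctan(0.00385/83.1) ≈ -90.00°
PM = 180° + (-90.00°) = 90.00°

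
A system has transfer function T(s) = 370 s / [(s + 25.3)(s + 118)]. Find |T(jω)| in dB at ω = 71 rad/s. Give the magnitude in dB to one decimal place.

|j71| = 71
|j71 + 25.3| = √(71² + 25.3²) = 75.37
|j71 + 118| = √(71² + 118²) = 137.7
|T(j71)| = 370 × 71 / (75.37 × 137.7) = 2.5309
20 log₁₀(2.5309) = 8.07 dB

8.1 dB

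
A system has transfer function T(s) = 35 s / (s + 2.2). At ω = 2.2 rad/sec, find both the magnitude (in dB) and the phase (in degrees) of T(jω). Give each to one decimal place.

|T| = 27.9 dB, ∠T = 45.0°

|j2.2| = 2.2
|j2.2 + 2.2| = √(2.2² + 2.2²) = 3.111
|T(j2.2)| = 35 × 2.2 / 3.111 = 24.749
20 log₁₀(24.749) = 27.87 dB
∠(j2.2) = 90.00°
∠(j2.2 + 2.2) = arctan(2.2/2.2) = 45.00°
∠T(j2.2) = 90.00° − 45.00° = 45.00°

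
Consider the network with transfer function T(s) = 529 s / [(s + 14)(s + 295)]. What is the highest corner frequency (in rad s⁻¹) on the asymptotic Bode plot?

Break frequencies occur at each pole and zero magnitude: 14 rad s⁻¹, 295 rad s⁻¹.
The highest is 295 rad s⁻¹.

295 rad s⁻¹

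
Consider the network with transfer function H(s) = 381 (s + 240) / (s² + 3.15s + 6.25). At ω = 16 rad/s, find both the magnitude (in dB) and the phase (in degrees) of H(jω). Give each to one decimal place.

|j16 + 240| = √(16² + 240²) = 240.5
|(j16)² + 3.15(j16) + 6.25| = |-249.75 + j50.4| = 254.8
|H(j16)| = 381 × 240.5 / 254.8 = 359.69
20 log₁₀(359.69) = 51.12 dB
∠(j16 + 240) = arctan(16/240) = 3.81°
∠[(j16)² + 3.15(j16) + 6.25] = ∠[-249.75 + j50.4] = 168.59°
∠H(j16) = 3.81° − 168.59° = -164.78°

|H| = 51.1 dB, ∠H = -164.8°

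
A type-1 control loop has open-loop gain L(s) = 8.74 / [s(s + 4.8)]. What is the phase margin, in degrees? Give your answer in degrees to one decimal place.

70.3°

Gain crossover: |L(jω)| = 1 at ω ≈ 1.71 rad s⁻¹.
∠L(j1.71) = −90° − arctan(1.71/4.8) ≈ -109.66°
PM = 180° + (-109.66°) = 70.34°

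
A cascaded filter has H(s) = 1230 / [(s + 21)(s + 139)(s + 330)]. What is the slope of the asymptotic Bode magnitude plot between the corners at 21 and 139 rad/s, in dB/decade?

-20 dB/decade

In this band the factors already past their corner are: pole at 21; net slope = -20 dB/decade.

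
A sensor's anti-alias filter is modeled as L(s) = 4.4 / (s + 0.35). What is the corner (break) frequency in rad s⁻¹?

The single real pole at s = −0.35 gives a corner at ω = 0.35 rad s⁻¹.

0.35 rad s⁻¹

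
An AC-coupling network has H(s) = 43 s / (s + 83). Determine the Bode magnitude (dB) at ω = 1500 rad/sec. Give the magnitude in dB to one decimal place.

32.7 dB

|j1500| = 1500
|j1500 + 83| = √(1500² + 83²) = 1502
|H(j1500)| = 43 × 1500 / 1502 = 42.934
20 log₁₀(42.934) = 32.66 dB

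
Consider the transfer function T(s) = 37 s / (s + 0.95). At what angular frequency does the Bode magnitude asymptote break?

The single real pole at s = −0.95 gives a corner at ω = 0.95 rad/sec.

0.95 rad/sec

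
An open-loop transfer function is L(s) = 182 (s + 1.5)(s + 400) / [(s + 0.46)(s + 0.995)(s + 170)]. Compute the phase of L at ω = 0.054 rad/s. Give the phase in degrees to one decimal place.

∠(j0.054 + 1.5) = arctan(0.054/1.5) = 2.06°
∠(j0.054 + 400) = arctan(0.054/400) = 0.01°
∠(j0.054 + 0.46) = arctan(0.054/0.46) = 6.70°
∠(j0.054 + 0.995) = arctan(0.054/0.995) = 3.11°
∠(j0.054 + 170) = arctan(0.054/170) = 0.02°
∠L(j0.054) = 2.06° + 0.01° − (6.70° + 3.11° + 0.02°) = -7.75°

-7.8°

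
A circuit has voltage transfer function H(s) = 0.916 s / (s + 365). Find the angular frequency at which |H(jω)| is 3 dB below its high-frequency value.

For a single-pole high-pass, the −3 dB point is at the pole: ω = 365 rad/s.

365 rad/s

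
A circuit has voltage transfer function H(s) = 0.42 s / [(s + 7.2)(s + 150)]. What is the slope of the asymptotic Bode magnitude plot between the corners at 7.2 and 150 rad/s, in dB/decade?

In this band the factors already past their corner are: 1 differentiator zero, pole at 7.2; net slope = 0 dB/decade.

0 dB/decade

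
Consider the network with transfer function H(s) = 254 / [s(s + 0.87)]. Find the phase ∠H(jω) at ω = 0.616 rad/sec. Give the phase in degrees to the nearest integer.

-125 deg

∠(j0.616 + 0.87) = arctan(0.616/0.87) = 35.30°
∠(j0.616) = 90.00°
∠H(j0.616) = − (35.30° + 90.00°) = -125.30°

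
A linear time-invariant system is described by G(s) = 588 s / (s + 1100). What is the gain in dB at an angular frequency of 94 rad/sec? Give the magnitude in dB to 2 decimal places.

33.99 dB

|j94| = 94
|j94 + 1100| = √(94² + 1100²) = 1104
|G(j94)| = 588 × 94 / 1104 = 50.065
20 log₁₀(50.065) = 33.991 dB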